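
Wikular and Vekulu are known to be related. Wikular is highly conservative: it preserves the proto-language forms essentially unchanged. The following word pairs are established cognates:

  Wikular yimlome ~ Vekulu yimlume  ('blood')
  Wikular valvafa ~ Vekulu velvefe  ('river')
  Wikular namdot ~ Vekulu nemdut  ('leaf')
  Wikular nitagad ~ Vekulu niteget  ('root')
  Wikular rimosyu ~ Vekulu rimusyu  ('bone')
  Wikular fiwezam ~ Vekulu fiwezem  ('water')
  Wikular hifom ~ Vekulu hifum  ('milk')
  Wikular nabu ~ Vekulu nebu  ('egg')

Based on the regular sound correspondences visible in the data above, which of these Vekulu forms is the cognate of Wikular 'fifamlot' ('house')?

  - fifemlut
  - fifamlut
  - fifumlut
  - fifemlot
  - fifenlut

fifemlut

namdot ~ nemdut, fiwezam ~ fiwezem — Wikular a corresponds to Vekulu e after a consonant, before a nasal.
namdot ~ nemdut, rimosyu ~ rimusyu — Wikular o corresponds to Vekulu u after a consonant, before a consonant other than r, m, n, p, b, f, v.
Applying these to Wikular 'fifamlot':
  fifamlot → fifemlot   (a→e after a consonant, before a nasal)
  fifemlot → fifemlut   (o→u after a consonant, before a consonant other than r, m, n, p, b, f, v)
So the Vekulu cognate is 'fifemlut'.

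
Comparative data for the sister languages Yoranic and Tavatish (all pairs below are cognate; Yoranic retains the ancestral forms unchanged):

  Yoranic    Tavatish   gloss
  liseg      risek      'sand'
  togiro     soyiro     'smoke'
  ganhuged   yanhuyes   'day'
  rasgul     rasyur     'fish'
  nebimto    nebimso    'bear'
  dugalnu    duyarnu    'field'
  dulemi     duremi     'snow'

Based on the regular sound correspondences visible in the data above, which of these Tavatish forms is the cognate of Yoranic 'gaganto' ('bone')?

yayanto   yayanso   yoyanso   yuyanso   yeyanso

yayanso

ganhuged ~ yanhuyes — Yoranic g corresponds to Tavatish y word-initially before a back vowel.
dugalnu ~ duyarnu — Yoranic g corresponds to Tavatish y between vowels (before a back vowel).
nebimto ~ nebimso — Yoranic t corresponds to Tavatish s after a consonant, before a back vowel.
Applying these to Yoranic 'gaganto':
  gaganto → yaganto   (g→y word-initially before a back vowel)
  yaganto → yayanto   (g→y between vowels (before a back vowel))
  yayanto → yayanso   (t→s after a consonant, before a back vowel)
So the Tavatish cognate is 'yayanso'.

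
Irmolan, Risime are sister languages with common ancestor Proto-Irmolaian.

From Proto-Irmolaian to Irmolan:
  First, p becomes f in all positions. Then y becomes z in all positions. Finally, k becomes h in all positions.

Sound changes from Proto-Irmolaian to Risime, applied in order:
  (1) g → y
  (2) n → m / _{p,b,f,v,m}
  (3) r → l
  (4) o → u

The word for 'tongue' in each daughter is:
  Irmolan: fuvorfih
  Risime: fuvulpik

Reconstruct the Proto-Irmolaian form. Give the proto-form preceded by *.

Position 6: Irmolan has f, Risime has p. Risime preserves p here (none of its changes turn any other segment into p), so the proto-segment is *p.
Position 4: Irmolan has o, Risime has u. Irmolan preserves o here (none of its changes turn any other segment into o), so the proto-segment is *o.
Position 8: Irmolan has h, Risime has k. Risime preserves k here (none of its changes turn any other segment into k), so the proto-segment is *k.
This points to *fuvorpik. Verify forward in each daughter:
Irmolan: *fuvorpik
  fuvorpik → fuvorfik   [unconditioned shift]
  fuvorfik (rule 2 does not apply)
  fuvorfik → fuvorfih   [unconditioned shift]
  giving Irmolan fuvorfih.
Risime: start from *fuvorpik.
  rule 1: no change — fuvorpik
  rule 2: no change — fuvorpik
  rule 3 (unconditioned shift): fuvorpik → fuvolpik
  rule 4 (vowel merger): fuvolpik → fuvulpik
  ⇒ Risime fuvulpik
*fuvorpik is the unique common source.

*fuvorpik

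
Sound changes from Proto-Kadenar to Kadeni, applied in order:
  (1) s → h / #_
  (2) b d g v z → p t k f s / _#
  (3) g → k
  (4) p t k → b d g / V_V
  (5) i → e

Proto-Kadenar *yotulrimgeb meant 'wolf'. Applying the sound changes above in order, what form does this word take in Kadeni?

Kadeni: start from *yotulrimgeb.
  rule 1: no change — yotulrimgeb
  rule 2 (final devoicing): yotulrimgeb → yotulrimgep
  rule 3 (unconditioned shift): yotulrimgep → yotulrimkep
  rule 4 (intervocalic voicing): yotulrimkep → yodulrimkep
  rule 5 (vowel merger): yodulrimkep → yodulremkep
  ⇒ Kadeni yodulremkep

yodulremkep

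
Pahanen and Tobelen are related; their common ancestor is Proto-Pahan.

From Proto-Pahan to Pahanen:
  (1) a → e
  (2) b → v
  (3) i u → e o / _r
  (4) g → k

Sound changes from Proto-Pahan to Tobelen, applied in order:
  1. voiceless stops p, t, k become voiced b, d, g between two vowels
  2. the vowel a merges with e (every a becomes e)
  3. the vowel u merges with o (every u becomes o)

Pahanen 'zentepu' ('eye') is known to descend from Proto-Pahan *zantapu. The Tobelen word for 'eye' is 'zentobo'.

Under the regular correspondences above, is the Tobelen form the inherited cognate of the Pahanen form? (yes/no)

Derive the expected Tobelen reflex of *zantapu:
Tobelen: *zantapu > zantabu > zentebu > zentebo  (by intervocalic voicing, vowel merger, vowel merger)
The regular Tobelen reflex would be 'zentebo', but the attested form is 'zentobo'. The correspondence is irregular, so they are not cognates (the Tobelen form has a different source).

no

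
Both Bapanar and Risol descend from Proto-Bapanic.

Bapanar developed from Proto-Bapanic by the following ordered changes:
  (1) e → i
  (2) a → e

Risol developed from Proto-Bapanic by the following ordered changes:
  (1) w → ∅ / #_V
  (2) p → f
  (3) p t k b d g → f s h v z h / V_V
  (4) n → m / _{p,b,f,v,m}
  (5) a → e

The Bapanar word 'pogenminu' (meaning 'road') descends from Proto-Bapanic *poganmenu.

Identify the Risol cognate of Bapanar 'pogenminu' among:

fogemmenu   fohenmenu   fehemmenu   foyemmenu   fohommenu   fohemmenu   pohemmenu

Risol: *poganmenu > foganmenu > fohanmenu > fohammenu > fohemmenu  (by unconditioned shift, intervocalic lenition, nasal place assimilation, vowel merger)

fohemmenu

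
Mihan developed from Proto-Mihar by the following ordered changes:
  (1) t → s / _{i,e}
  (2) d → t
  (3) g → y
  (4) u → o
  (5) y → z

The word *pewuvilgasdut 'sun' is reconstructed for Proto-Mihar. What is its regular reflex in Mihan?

pewovilzastot

Mihan: *pewuvilgasdut > pewuvilgastut > pewuvilyastut > pewovilyastot > pewovilzastot  (by unconditioned shift, unconditioned shift, vowel merger, unconditioned shift)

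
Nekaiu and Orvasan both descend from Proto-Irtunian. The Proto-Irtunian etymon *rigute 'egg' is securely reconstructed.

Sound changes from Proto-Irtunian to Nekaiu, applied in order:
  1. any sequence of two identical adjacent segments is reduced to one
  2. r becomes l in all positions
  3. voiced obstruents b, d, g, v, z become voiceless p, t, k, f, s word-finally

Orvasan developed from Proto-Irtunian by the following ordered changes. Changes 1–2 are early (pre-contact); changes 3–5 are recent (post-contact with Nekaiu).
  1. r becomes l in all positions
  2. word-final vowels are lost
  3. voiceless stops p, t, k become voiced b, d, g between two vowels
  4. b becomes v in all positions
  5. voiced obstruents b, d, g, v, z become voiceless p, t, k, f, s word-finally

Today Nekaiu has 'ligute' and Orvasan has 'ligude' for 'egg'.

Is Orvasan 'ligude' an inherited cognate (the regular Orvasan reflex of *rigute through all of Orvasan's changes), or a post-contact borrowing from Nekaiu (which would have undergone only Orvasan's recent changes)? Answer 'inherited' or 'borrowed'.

borrowed

If inherited, *rigute would pass through all of Orvasan's changes:
Orvasan: *rigute > ligute > ligut  (by unconditioned shift, apocope)
If borrowed from Nekaiu 'ligute' after the early changes, it would undergo only the recent ones:
  rule 3 (intervocalic voicing): ligute → ligude
  rule 4 (unconditioned shift): no change (ligude)
  rule 5 (final devoicing): no change (ligude)
  ⇒ as a loan: ligude
Orvasan 'ligude' matches the loan outcome 'ligude', not the inherited 'ligut' — it skipped the early Orvasan changes, so it was borrowed from Nekaiu.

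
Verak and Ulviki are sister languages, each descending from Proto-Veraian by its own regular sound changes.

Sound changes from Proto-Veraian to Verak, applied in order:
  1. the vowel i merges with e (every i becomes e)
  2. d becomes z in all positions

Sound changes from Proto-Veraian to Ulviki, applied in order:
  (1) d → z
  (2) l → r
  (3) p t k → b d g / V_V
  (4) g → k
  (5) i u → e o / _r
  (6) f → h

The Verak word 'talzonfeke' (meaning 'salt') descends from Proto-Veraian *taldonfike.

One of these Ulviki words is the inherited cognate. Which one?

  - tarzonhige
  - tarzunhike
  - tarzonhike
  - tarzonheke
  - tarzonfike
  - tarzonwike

tarzonhike

Ulviki: *taldonfike > talzonfike > tarzonfike > tarzonfige > tarzonfike > tarzonhike  (by unconditioned shift, unconditioned shift, intervocalic voicing, unconditioned shift, unconditioned shift)
Only 'tarzonhike' matches the regular Ulviki development of *taldonfike.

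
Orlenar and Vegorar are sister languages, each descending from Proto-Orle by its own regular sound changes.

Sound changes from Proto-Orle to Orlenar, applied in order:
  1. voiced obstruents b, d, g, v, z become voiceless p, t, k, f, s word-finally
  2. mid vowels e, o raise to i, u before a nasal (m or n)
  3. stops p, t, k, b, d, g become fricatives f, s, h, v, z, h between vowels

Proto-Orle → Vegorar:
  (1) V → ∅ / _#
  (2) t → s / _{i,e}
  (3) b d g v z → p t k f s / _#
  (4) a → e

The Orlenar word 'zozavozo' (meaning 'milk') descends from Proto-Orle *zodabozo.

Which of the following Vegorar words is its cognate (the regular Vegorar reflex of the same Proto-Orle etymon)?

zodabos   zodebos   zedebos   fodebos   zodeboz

zodebos

Vegorar: start from *zodabozo.
  rule 1 (apocope): zodabozo → zodaboz
  rule 2: no change — zodaboz
  rule 3 (final devoicing): zodaboz → zodabos
  rule 4 (vowel merger): zodabos → zodebos
  ⇒ Vegorar zodebos
The other candidates each miss or misapply at least one Vegorar change.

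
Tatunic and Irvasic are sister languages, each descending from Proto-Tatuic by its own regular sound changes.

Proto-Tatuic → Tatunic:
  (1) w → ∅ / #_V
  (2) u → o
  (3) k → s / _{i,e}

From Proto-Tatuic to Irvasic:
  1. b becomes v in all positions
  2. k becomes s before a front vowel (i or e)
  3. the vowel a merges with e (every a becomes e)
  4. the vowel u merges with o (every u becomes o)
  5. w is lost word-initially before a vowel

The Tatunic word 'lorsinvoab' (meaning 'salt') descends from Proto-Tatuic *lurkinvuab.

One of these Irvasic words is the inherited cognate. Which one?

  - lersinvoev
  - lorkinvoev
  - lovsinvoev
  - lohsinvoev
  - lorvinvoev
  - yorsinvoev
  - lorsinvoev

lorsinvoev

Irvasic: *lurkinvuab > lurkinvuav > lursinvuav > lursinvuev > lorsinvoev  (by unconditioned shift, palatalisation, vowel merger, vowel merger)
Among the options, 'lorsinvoev' alone shows every Irvasic change applied in order.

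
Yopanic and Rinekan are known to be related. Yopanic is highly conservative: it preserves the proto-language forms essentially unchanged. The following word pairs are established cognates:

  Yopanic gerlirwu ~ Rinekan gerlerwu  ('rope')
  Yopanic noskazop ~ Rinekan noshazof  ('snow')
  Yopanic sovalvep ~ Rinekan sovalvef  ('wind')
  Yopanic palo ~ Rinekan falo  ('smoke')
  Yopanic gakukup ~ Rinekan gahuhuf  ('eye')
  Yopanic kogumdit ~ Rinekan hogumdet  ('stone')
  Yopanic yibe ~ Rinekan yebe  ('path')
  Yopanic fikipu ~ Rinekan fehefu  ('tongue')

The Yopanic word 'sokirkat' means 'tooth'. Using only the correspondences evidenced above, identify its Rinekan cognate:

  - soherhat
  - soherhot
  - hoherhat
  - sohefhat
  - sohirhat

fikipu ~ fehefu — Yopanic k corresponds to Rinekan h between vowels (before a front vowel).
gerlirwu ~ gerlerwu — Yopanic i corresponds to Rinekan e after a consonant, before r.
noskazop ~ noshazof — Yopanic k corresponds to Rinekan h after a consonant, before a back vowel.
Applying these to Yopanic 'sokirkat':
  sokirkat → sohirkat   (k→h between vowels (before a front vowel))
  sohirkat → soherkat   (i→e after a consonant, before r)
  soherkat → soherhat   (k→h after a consonant, before a back vowel)
So the Rinekan cognate is 'soherhat'.

soherhat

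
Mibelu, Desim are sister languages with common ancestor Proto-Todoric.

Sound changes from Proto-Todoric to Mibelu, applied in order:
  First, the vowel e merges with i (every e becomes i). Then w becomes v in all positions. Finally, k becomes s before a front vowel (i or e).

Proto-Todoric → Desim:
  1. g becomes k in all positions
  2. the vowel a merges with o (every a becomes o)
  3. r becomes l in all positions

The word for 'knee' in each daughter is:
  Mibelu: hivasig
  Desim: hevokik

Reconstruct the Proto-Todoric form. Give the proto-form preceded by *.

Position 5: Mibelu has s, Desim has k. Taking the neighbouring segments as reconstructed: Mibelu s could go back to *k or *s; Desim k could go back to *k or *g — the one source consistent with every daughter is *k.
Position 2: Mibelu has i, Desim has e. Desim preserves e here (none of its changes turn any other segment into e), so the proto-segment is *e.
Verify the candidate proto-form against each daughter:
Mibelu: *hevakig > hivakig > hivasig  (by vowel merger, palatalisation)
Desim: *hevakig
  hevakig → hevakik   [unconditioned shift]
  hevakik → hevokik   [vowel merger]
  hevokik (rule 3 does not apply)
  giving Desim hevokik.
No other proto-form is consistent with every reflex, so the reconstruction is *hevakig.

*hevakig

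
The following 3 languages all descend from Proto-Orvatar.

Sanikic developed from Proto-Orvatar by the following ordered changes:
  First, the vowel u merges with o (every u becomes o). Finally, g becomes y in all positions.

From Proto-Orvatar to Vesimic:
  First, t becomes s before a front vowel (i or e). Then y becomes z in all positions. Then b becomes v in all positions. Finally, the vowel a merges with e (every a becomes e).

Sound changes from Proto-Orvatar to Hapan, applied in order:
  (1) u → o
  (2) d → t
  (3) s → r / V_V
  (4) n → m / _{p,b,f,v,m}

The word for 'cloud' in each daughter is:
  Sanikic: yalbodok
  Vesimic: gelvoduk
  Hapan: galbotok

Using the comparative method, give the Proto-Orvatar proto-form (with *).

Position 6: Sanikic has d, Vesimic has d, Hapan has t. Sanikic preserves d here (none of its changes turn any other segment into d), so the proto-segment is *d.
Position 2: Sanikic has a, Vesimic has e, Hapan has a. Sanikic preserves a here (none of its changes turn any other segment into a), so the proto-segment is *a.
Position 1: Sanikic has y, Vesimic has g, Hapan has g. Vesimic preserves g here (none of its changes turn any other segment into g), so the proto-segment is *g.
Verify the candidate proto-form against each daughter:
Sanikic: *galboduk
  galboduk → galbodok   [vowel merger]
  galbodok → yalbodok   [unconditioned shift]
  giving Sanikic yalbodok.
Vesimic: *galboduk > galvoduk > gelvoduk  (by unconditioned shift, vowel merger)
Hapan: *galboduk
  galboduk → galbodok   [vowel merger]
  galbodok → galbotok   [unconditioned shift]
  galbotok (rule 3 does not apply)
  galbotok (rule 4 does not apply)
  giving Hapan galbotok.
No other proto-form is consistent with every reflex, so the reconstruction is *galboduk.

*galboduk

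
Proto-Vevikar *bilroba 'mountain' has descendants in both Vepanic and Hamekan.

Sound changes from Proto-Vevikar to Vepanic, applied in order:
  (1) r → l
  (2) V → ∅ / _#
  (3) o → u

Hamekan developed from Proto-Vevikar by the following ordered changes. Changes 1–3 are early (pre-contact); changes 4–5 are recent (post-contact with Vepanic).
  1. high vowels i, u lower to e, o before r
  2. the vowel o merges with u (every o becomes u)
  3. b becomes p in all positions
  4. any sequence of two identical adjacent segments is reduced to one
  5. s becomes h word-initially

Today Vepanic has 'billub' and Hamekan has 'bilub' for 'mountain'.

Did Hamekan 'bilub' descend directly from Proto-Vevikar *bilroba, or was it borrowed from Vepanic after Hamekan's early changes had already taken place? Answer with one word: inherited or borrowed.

borrowed

If inherited, *bilroba would pass through all of Hamekan's changes:
Hamekan: *bilroba
  bilroba (rule 1 does not apply)
  bilroba → bilruba   [vowel merger]
  bilruba → pilrupa   [unconditioned shift]
  pilrupa (rule 4 does not apply)
  pilrupa (rule 5 does not apply)
  giving Hamekan pilrupa.
If borrowed from Vepanic 'billub' after the early changes, it would undergo only the recent ones:
  rule 4 (degemination): billub → bilub
  rule 5 (debuccalisation): no change (bilub)
  ⇒ as a loan: bilub
Hamekan 'bilub' matches the loan outcome 'bilub', not the inherited 'pilrupa' — it skipped the early Hamekan changes, so it was borrowed from Vepanic.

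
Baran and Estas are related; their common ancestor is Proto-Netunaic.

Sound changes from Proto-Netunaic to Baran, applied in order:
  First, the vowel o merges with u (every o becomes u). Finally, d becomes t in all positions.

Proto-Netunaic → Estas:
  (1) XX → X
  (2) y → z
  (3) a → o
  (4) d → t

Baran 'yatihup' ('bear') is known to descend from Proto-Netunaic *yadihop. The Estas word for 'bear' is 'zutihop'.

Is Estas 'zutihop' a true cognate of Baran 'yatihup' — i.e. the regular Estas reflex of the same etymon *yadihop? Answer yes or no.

Derive the expected Estas reflex of *yadihop:
Estas: start from *yadihop.
  rule 1: no change — yadihop
  rule 2 (unconditioned shift): yadihop → zadihop
  rule 3 (vowel merger): zadihop → zodihop
  rule 4 (unconditioned shift): zodihop → zotihop
  ⇒ Estas zotihop
The regular Estas reflex would be 'zotihop', but the attested form is 'zutihop'. The correspondence is irregular, so they are not cognates (the Estas form has a different source).

no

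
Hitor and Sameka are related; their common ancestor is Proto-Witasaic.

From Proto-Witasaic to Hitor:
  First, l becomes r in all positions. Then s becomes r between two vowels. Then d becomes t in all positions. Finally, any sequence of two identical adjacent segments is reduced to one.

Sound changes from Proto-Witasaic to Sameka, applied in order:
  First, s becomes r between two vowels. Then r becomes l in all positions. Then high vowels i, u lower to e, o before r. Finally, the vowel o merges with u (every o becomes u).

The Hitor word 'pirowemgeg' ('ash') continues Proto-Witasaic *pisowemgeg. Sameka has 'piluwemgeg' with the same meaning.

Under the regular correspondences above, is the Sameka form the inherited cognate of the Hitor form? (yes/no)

Derive the expected Sameka reflex of *pisowemgeg:
Sameka: *pisowemgeg
  pisowemgeg → pirowemgeg   [rhotacism]
  pirowemgeg → pilowemgeg   [unconditioned shift]
  pilowemgeg (rule 3 does not apply)
  pilowemgeg → piluwemgeg   [vowel merger]
  giving Sameka piluwemgeg.
Sameka 'piluwemgeg' matches the regular reflex exactly, so the pair is cognate.

yes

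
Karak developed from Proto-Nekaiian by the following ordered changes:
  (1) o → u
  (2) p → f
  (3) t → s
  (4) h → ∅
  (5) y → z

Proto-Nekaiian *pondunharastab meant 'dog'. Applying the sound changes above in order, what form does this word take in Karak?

Karak: start from *pondunharastab.
  rule 1 (vowel merger): pondunharastab → pundunharastab
  rule 2 (unconditioned shift): pundunharastab → fundunharastab
  rule 3 (unconditioned shift): fundunharastab → fundunharassab
  rule 4 (h-loss): fundunharassab → fundunarassab
  rule 5: no change — fundunarassab
  ⇒ Karak fundunarassab

fundunarassab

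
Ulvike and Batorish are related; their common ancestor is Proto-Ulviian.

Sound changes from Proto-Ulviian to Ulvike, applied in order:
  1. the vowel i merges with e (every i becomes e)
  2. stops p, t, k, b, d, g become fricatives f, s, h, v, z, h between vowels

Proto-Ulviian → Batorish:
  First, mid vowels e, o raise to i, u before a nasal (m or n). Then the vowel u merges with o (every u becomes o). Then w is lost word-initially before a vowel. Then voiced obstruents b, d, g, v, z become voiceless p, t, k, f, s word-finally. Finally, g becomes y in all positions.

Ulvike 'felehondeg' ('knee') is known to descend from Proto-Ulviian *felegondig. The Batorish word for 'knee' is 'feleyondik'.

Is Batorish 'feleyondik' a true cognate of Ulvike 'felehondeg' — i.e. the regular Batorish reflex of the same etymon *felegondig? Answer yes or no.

yes

Derive the expected Batorish reflex of *felegondig:
Batorish: start from *felegondig.
  rule 1 (pre-nasal raising): felegondig → felegundig
  rule 2 (vowel merger): felegundig → felegondig
  rule 3: no change — felegondig
  rule 4 (final devoicing): felegondig → felegondik
  rule 5 (unconditioned shift): felegondik → feleyondik
  ⇒ Batorish feleyondik
Batorish 'feleyondik' matches the regular reflex exactly, so the pair is cognate.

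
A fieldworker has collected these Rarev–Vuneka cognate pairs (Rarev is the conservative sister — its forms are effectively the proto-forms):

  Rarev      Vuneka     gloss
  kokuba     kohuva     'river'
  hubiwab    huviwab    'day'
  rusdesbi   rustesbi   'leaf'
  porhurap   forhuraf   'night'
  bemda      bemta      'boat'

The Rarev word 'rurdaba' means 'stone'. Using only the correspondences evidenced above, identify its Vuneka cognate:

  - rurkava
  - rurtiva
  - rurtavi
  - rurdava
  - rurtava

bemda ~ bemta — Rarev d corresponds to Vuneka t after a consonant, before a back vowel.
kokuba ~ kohuva — Rarev b corresponds to Vuneka v between vowels (before a back vowel).
Applying these to Rarev 'rurdaba':
  rurdaba → rurtaba   (d→t after a consonant, before a back vowel)
  rurtaba → rurtava   (b→v between vowels (before a back vowel))
So the Vuneka cognate is 'rurtava'.

rurtava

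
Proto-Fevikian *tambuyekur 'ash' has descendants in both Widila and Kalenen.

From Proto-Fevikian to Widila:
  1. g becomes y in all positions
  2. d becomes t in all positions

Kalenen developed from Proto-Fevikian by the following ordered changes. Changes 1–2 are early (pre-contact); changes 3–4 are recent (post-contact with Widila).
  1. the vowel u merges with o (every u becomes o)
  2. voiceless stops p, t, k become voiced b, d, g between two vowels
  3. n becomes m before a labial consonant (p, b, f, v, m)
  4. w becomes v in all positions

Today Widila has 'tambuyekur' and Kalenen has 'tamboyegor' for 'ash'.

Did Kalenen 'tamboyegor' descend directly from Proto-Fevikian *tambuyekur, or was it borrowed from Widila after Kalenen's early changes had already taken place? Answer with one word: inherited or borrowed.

inherited

If inherited, *tambuyekur would pass through all of Kalenen's changes:
Kalenen: *tambuyekur > tamboyekor > tamboyegor  (by vowel merger, intervocalic voicing)
If borrowed from Widila 'tambuyekur' after the early changes, it would undergo only the recent ones:
  rule 3 (nasal place assimilation): no change (tambuyekur)
  rule 4 (unconditioned shift): no change (tambuyekur)
  ⇒ as a loan: tambuyekur
Kalenen 'tamboyegor' matches the inherited outcome exactly, so it is an inherited cognate, not a loan.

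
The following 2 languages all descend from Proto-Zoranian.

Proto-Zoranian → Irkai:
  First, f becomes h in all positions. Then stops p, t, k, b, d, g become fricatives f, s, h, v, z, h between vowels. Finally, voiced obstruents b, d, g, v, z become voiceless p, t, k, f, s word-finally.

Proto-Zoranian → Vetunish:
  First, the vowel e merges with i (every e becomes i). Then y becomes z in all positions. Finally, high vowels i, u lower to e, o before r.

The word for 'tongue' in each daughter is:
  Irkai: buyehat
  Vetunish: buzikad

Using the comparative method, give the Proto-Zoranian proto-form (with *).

*buyekad

Position 5: Irkai has h, Vetunish has k. Vetunish preserves k here (none of its changes turn any other segment into k), so the proto-segment is *k.
Position 3: Irkai has y, Vetunish has z. Irkai preserves y here (none of its changes turn any other segment into y), so the proto-segment is *y.
Position 4: Irkai has e, Vetunish has i. Irkai preserves e here (none of its changes turn any other segment into e), so the proto-segment is *e.
Verify the candidate proto-form against each daughter:
Irkai: *buyekad
  buyekad (rule 1 does not apply)
  buyekad → buyehad   [intervocalic lenition]
  buyehad → buyehat   [final devoicing]
  giving Irkai buyehat.
Vetunish: *buyekad > buyikad > buzikad  (by vowel merger, unconditioned shift)
No other proto-form is consistent with every reflex, so the reconstruction is *buyekad.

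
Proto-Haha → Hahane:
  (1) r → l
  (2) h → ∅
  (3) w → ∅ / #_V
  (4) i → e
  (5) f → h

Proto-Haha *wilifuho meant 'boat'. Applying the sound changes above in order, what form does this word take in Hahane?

elehuo

Hahane: *wilifuho > wilifuo > ilifuo > elefuo > elehuo  (by h-loss, glide loss, vowel merger, unconditioned shift)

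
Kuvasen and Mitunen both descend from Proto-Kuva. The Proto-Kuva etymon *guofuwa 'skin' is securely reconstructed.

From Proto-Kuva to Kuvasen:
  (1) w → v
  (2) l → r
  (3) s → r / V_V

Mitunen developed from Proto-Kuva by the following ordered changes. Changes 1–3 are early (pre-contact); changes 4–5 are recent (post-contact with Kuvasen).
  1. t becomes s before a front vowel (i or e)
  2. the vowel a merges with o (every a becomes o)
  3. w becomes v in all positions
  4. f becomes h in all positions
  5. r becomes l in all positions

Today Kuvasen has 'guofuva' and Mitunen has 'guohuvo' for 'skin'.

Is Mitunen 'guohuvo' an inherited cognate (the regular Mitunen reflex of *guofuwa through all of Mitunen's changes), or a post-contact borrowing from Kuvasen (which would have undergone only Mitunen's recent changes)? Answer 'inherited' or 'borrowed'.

If inherited, *guofuwa would pass through all of Mitunen's changes:
Mitunen: *guofuwa
  guofuwa (rule 1 does not apply)
  guofuwa → guofuwo   [vowel merger]
  guofuwo → guofuvo   [unconditioned shift]
  guofuvo → guohuvo   [unconditioned shift]
  guohuvo (rule 5 does not apply)
  giving Mitunen guohuvo.
If borrowed from Kuvasen 'guofuva' after the early changes, it would undergo only the recent ones:
  rule 4 (unconditioned shift): guofuva → guohuva
  rule 5 (unconditioned shift): no change (guohuva)
  ⇒ as a loan: guohuva
Mitunen 'guohuvo' matches the inherited outcome exactly, so it is an inherited cognate, not a loan.

inherited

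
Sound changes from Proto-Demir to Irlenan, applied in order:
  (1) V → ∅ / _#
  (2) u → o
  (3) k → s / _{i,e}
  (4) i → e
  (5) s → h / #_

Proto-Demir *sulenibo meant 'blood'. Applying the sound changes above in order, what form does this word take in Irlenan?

holeneb

Irlenan: start from *sulenibo.
  rule 1 (apocope): sulenibo → sulenib
  rule 2 (vowel merger): sulenib → solenib
  rule 3: no change — solenib
  rule 4 (vowel merger): solenib → soleneb
  rule 5 (debuccalisation): soleneb → holeneb
  ⇒ Irlenan holeneb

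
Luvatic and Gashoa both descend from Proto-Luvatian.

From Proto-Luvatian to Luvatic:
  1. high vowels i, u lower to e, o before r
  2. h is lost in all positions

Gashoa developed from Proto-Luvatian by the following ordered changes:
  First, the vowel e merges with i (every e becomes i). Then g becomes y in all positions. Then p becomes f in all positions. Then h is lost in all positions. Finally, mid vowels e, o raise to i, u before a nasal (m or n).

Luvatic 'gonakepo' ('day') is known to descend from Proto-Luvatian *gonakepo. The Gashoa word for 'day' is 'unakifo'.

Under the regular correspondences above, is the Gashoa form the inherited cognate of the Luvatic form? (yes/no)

no

Derive the expected Gashoa reflex of *gonakepo:
Gashoa: *gonakepo
  gonakepo → gonakipo   [vowel merger]
  gonakipo → yonakipo   [unconditioned shift]
  yonakipo → yonakifo   [unconditioned shift]
  yonakifo (rule 4 does not apply)
  yonakifo → yunakifo   [pre-nasal raising]
  giving Gashoa yunakifo.
The regular Gashoa reflex would be 'yunakifo', but the attested form is 'unakifo'. The correspondence is irregular, so they are not cognates (the Gashoa form has a different source).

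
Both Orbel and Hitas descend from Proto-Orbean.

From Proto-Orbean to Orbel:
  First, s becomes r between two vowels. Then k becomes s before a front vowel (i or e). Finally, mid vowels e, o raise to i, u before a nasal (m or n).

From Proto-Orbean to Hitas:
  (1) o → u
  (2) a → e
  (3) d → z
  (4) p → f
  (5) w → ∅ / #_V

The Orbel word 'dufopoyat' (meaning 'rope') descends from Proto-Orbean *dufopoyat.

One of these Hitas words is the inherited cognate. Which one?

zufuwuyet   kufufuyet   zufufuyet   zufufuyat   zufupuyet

zufufuyet

Hitas: *dufopoyat > dufupuyat > dufupuyet > zufupuyet > zufufuyet  (by vowel merger, vowel merger, unconditioned shift, unconditioned shift)
The other candidates each miss or misapply at least one Hitas change.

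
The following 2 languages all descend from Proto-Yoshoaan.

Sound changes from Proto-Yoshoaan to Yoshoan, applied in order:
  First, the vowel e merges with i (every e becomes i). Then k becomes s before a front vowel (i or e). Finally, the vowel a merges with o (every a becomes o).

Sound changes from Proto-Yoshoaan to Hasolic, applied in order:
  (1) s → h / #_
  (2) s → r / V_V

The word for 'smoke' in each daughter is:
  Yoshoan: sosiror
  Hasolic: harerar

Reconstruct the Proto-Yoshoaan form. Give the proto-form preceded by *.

Position 6: Yoshoan has o, Hasolic has a. Hasolic preserves a here (none of its changes turn any other segment into a), so the proto-segment is *a.
Position 3: Yoshoan has s, Hasolic has r. Taking the neighbouring segments as reconstructed: Yoshoan s could go back to *k or *s; Hasolic r could go back to *s or *r — the one source consistent with every daughter is *s.
This points to *saserar. Verify forward in each daughter:
Yoshoan: *saserar > sasirar > sosiror  (by vowel merger, vowel merger)
Hasolic: *saserar > haserar > harerar  (by debuccalisation, rhotacism)
No other proto-form is consistent with every reflex, so the reconstruction is *saserar.

*saserar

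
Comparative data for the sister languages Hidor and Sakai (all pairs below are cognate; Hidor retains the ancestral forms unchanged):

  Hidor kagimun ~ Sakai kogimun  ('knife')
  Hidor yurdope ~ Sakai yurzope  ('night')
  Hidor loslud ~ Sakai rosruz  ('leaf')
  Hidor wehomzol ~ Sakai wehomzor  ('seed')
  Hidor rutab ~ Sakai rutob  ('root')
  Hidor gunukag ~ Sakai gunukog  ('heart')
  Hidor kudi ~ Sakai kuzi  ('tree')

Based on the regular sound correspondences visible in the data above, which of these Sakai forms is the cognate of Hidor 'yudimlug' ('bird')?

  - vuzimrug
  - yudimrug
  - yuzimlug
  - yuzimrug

kudi ~ kuzi — Hidor d corresponds to Sakai z between vowels (before a front vowel).
loslud ~ rosruz — Hidor l corresponds to Sakai r after a consonant, before a back vowel.
Applying these to Hidor 'yudimlug':
  yudimlug → yuzimlug   (d→z between vowels (before a front vowel))
  yuzimlug → yuzimrug   (l→r after a consonant, before a back vowel)
So the Sakai cognate is 'yuzimrug'.

yuzimrug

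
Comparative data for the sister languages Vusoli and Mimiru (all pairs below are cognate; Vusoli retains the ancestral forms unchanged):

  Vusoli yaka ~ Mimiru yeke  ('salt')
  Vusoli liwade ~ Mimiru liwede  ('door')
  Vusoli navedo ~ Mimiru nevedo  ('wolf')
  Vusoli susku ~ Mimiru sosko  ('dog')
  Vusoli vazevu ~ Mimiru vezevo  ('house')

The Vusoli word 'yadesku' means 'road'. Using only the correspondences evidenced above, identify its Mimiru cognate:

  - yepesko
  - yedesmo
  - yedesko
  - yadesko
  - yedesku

yaka ~ yeke, liwade ~ liwede — Vusoli a corresponds to Mimiru e after a consonant, before a consonant other than r, m, n, p, b, f, v.
susku ~ sosko, vazevu ~ vezevo — Vusoli u corresponds to Mimiru o word-finally.
Applying these to Vusoli 'yadesku':
  yadesku → yedesku   (a→e after a consonant, before a consonant other than r, m, n, p, b, f, v)
  yedesku → yedesko   (u→o word-finally)
So the Mimiru cognate is 'yedesko'.

yedesko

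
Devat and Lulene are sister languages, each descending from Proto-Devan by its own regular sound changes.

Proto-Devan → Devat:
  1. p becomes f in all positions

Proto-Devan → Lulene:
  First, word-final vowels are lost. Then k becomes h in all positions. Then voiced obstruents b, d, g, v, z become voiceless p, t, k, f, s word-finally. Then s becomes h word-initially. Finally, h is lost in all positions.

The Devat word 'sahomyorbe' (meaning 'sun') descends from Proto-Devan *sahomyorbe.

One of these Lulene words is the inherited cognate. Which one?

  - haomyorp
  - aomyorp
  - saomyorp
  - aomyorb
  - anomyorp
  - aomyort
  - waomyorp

Lulene: start from *sahomyorbe.
  rule 1 (apocope): sahomyorbe → sahomyorb
  rule 2: no change — sahomyorb
  rule 3 (final devoicing): sahomyorb → sahomyorp
  rule 4 (debuccalisation): sahomyorp → hahomyorp
  rule 5 (h-loss): hahomyorp → aomyorp
  ⇒ Lulene aomyorp
The other candidates each miss or misapply at least one Lulene change.

aomyorp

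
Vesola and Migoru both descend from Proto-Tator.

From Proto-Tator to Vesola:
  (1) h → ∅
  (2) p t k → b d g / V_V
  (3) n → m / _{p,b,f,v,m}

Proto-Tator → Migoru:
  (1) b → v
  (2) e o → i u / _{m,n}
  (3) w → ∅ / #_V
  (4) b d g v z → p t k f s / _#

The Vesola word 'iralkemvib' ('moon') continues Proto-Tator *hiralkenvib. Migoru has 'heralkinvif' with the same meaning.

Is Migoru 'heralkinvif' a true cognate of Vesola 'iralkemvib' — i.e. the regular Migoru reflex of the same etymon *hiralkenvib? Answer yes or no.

no

Derive the expected Migoru reflex of *hiralkenvib:
Migoru: *hiralkenvib
  hiralkenvib → hiralkenviv   [unconditioned shift]
  hiralkenviv → hiralkinviv   [pre-nasal raising]
  hiralkinviv (rule 3 does not apply)
  hiralkinviv → hiralkinvif   [final devoicing]
  giving Migoru hiralkinvif.
The regular Migoru reflex would be 'hiralkinvif', but the attested form is 'heralkinvif'. The correspondence is irregular, so they are not cognates (the Migoru form has a different source).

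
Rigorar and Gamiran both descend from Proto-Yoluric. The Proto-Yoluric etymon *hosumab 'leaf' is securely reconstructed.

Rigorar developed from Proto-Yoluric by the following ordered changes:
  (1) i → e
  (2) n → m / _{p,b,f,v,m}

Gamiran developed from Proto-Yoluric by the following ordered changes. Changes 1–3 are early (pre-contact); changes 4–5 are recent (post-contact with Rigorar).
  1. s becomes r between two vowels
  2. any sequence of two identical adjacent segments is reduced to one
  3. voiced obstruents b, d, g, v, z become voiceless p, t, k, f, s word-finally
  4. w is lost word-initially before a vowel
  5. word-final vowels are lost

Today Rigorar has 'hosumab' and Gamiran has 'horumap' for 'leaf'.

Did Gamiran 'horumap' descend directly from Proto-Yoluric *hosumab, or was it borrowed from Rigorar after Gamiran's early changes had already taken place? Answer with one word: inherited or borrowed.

If inherited, *hosumab would pass through all of Gamiran's changes:
Gamiran: start from *hosumab.
  rule 1 (rhotacism): hosumab → horumab
  rule 2: no change — horumab
  rule 3 (final devoicing): horumab → horumap
  rule 4: no change — horumap
  rule 5: no change — horumap
  ⇒ Gamiran horumap
If borrowed from Rigorar 'hosumab' after the early changes, it would undergo only the recent ones:
  rule 4 (glide loss): no change (hosumab)
  rule 5 (apocope): no change (hosumab)
  ⇒ as a loan: hosumab
Gamiran 'horumap' matches the inherited outcome exactly, so it is an inherited cognate, not a loan.

inherited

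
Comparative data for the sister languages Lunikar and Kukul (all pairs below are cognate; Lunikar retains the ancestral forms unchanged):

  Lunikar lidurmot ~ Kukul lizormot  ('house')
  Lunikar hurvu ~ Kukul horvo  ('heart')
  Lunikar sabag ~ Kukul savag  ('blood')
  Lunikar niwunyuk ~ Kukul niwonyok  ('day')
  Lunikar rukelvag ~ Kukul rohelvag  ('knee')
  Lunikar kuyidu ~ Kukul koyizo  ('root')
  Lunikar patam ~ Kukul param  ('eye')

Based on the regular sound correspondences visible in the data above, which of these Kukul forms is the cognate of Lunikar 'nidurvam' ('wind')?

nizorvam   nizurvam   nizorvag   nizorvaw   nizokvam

nizorvam

lidurmot ~ lizormot, kuyidu ~ koyizo — Lunikar d corresponds to Kukul z between vowels (before a back vowel).
lidurmot ~ lizormot, hurvu ~ horvo — Lunikar u corresponds to Kukul o after a consonant, before r.
Applying these to Lunikar 'nidurvam':
  nidurvam → nizurvam   (d→z between vowels (before a back vowel))
  nizurvam → nizorvam   (u→o after a consonant, before r)
So the Kukul cognate is 'nizorvam'.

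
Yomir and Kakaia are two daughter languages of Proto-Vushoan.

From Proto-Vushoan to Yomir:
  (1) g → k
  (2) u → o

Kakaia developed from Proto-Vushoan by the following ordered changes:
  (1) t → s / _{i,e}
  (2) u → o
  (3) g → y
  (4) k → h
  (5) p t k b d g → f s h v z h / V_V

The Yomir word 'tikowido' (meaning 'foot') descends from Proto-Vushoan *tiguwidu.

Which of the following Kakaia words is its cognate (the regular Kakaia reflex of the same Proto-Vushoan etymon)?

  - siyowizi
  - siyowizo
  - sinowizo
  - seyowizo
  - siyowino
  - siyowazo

siyowizo

Kakaia: start from *tiguwidu.
  rule 1 (palatalisation): tiguwidu → siguwidu
  rule 2 (vowel merger): siguwidu → sigowido
  rule 3 (unconditioned shift): sigowido → siyowido
  rule 4: no change — siyowido
  rule 5 (intervocalic lenition): siyowido → siyowizo
  ⇒ Kakaia siyowizo
The other candidates each miss or misapply at least one Kakaia change.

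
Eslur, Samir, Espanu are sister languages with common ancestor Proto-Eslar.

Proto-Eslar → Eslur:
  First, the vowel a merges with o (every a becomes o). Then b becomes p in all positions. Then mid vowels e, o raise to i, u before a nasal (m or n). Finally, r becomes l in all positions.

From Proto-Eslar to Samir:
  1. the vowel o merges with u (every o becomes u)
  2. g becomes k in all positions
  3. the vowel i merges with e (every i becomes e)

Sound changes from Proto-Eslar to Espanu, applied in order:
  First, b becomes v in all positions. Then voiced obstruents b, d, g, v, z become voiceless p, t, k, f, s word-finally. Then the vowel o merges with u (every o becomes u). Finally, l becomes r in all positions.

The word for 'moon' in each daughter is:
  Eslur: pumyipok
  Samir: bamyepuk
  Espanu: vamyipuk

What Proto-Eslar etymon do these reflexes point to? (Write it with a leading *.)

*bamyipok

Position 5: Eslur has i, Samir has e, Espanu has i. Espanu preserves i here (none of its changes turn any other segment into i), so the proto-segment is *i.
Position 1: Eslur has p, Samir has b, Espanu has v. Samir preserves b here (none of its changes turn any other segment into b), so the proto-segment is *b.
Position 7: Eslur has o, Samir has u, Espanu has u. Taking the neighbouring segments as reconstructed: Eslur o could go back to *a or *o; Samir u could go back to *o or *u; Espanu u could go back to *o or *u — the one source consistent with every daughter is *o.
This points to *bamyipok. Verify forward in each daughter:
Eslur: *bamyipok > bomyipok > pomyipok > pumyipok  (by vowel merger, unconditioned shift, pre-nasal raising)
Samir: start from *bamyipok.
  rule 1 (vowel merger): bamyipok → bamyipuk
  rule 2: no change — bamyipuk
  rule 3 (vowel merger): bamyipuk → bamyepuk
  ⇒ Samir bamyepuk
Espanu: start from *bamyipok.
  rule 1 (unconditioned shift): bamyipok → vamyipok
  rule 2: no change — vamyipok
  rule 3 (vowel merger): vamyipok → vamyipuk
  rule 4: no change — vamyipuk
  ⇒ Espanu vamyipuk
Only *bamyipok yields all of Eslur pumyipok, Samir bamyepuk, Espanu vamyipuk.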